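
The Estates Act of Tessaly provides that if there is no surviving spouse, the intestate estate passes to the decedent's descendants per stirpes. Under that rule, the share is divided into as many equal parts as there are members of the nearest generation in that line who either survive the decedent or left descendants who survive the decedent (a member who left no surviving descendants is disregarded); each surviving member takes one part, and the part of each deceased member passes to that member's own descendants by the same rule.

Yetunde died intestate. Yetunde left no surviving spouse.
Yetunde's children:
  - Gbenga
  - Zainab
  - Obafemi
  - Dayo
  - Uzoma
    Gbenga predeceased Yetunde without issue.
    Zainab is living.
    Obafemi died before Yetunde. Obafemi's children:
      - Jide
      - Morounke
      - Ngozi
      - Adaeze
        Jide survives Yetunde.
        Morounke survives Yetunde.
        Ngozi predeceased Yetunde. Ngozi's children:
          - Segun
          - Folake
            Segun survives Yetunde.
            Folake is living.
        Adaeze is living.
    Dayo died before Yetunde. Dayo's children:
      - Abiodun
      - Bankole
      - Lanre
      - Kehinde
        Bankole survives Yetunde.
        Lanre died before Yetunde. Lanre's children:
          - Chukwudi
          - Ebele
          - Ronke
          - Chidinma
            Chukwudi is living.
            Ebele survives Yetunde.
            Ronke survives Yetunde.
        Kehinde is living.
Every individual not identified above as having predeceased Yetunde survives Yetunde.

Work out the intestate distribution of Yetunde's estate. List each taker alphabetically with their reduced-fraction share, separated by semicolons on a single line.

There is no surviving spouse, so the entire estate passes to Yetunde's descendants per stirpes.
Gbenga left no surviving issue, so that branch lapses and is disregarded.
The estate is divided into 4 equal shares of 1/4 among Zainab, Obafemi, Dayo, Uzoma.
Zainab is living and takes 1/4.
Obafemi predeceased; the 1/4 allotted to Obafemi's branch passes to Obafemi's issue by representation.
The 1/4 is divided into 4 equal shares of 1/16 among Jide, Morounke, Ngozi, Adaeze.
Jide is living and takes 1/16.
Morounke is living and takes 1/16.
Ngozi predeceased; the 1/16 allotted to Ngozi's branch passes to Ngozi's issue by representation.
The 1/16 is divided into 2 equal shares of 1/32 among Segun, Folake.
Segun is living and takes 1/32.
Folake is living and takes 1/32.
Adaeze is living and takes 1/16.
Dayo predeceased; the 1/4 allotted to Dayo's branch passes to Dayo's issue by representation.
The 1/4 is divided into 4 equal shares of 1/16 among Abiodun, Bankole, Lanre, Kehinde.
Abiodun is living and takes 1/16.
Bankole is living and takes 1/16.
Lanre predeceased; the 1/16 allotted to Lanre's branch passes to Lanre's issue by representation.
The 1/16 is divided into 4 equal shares of 1/64 among Chukwudi, Ebele, Ronke, Chidinma.
Chukwudi is living and takes 1/64.
Ebele is living and takes 1/64.
Ronke is living and takes 1/64.
Chidinma is living and takes 1/64.
Kehinde is living and takes 1/16.
Uzoma is living and takes 1/4.

Abiodun 1/16; Adaeze 1/16; Bankole 1/16; Chidinma 1/64; Chukwudi 1/64; Ebele 1/64; Folake 1/32; Jide 1/16; Kehinde 1/16; Morounke 1/16; Ronke 1/64; Segun 1/32; Uzoma 1/4; Zainab 1/4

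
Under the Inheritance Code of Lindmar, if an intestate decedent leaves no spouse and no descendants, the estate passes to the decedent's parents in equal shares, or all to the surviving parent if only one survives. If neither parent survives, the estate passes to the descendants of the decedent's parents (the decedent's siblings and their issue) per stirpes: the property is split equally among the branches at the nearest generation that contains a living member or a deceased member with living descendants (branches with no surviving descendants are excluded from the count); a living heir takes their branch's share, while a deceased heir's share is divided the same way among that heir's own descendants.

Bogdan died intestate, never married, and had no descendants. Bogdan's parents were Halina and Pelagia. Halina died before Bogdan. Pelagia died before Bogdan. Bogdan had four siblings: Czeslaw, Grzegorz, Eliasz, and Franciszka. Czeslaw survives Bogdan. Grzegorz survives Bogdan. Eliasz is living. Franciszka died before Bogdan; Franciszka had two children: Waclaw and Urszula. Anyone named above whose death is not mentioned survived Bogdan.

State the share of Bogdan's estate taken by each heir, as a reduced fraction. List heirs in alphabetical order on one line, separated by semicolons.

Neither parent survives and there are no descendants, so the estate passes to Bogdan's siblings and their issue per stirpes.
The estate is divided into 4 equal shares of 1/4 among Czeslaw, Grzegorz, Eliasz, Franciszka.
Czeslaw is living and takes 1/4.
Grzegorz is living and takes 1/4.
Eliasz is living and takes 1/4.
Franciszka predeceased; the 1/4 allotted to Franciszka's branch passes to Franciszka's issue by representation.
The 1/4 is divided into 2 equal shares of 1/8 among Waclaw, Urszula.
Waclaw is living and takes 1/8.
Urszula is living and takes 1/8.

Czeslaw 1/4; Eliasz 1/4; Grzegorz 1/4; Urszula 1/8; Waclaw 1/8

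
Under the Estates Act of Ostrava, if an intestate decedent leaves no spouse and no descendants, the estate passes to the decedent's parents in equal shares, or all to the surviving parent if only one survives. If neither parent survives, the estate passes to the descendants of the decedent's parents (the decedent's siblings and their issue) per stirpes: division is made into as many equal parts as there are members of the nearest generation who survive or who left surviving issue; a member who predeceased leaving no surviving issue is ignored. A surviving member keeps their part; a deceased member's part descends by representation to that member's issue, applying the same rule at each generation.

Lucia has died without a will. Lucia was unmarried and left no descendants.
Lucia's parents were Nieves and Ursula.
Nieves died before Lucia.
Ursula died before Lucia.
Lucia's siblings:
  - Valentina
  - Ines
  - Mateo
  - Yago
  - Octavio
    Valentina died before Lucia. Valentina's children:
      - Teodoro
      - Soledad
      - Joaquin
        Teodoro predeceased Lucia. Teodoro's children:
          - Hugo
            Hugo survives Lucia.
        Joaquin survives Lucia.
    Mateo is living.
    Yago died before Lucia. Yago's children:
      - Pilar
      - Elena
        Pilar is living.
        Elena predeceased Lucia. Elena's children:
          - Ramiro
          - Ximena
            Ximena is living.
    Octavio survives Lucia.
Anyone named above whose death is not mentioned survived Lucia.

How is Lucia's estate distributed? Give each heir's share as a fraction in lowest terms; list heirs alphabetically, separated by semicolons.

Neither parent survives and there are no descendants, so the estate passes to Lucia's siblings and their issue per stirpes.
The estate is divided into 5 equal shares of 1/5 among Valentina, Ines, Mateo, Yago, Octavio.
Valentina predeceased; the 1/5 allotted to Valentina's branch passes to Valentina's issue by representation.
The 1/5 is divided into 3 equal shares of 1/15 among Teodoro, Soledad, Joaquin.
Teodoro predeceased; the 1/15 allotted to Teodoro's branch passes to Teodoro's issue by representation.
Hugo is the sole taker at this level and receives the full 1/15.
Soledad is living and takes 1/15.
Joaquin is living and takes 1/15.
Ines is living and takes 1/5.
Mateo is living and takes 1/5.
Yago predeceased; the 1/5 allotted to Yago's branch passes to Yago's issue by representation.
The 1/5 is divided into 2 equal shares of 1/10 among Pilar, Elena.
Pilar is living and takes 1/10.
Elena predeceased; the 1/10 allotted to Elena's branch passes to Elena's issue by representation.
The 1/10 is divided into 2 equal shares of 1/20 among Ramiro, Ximena.
Ramiro is living and takes 1/20.
Ximena is living and takes 1/20.
Octavio is living and takes 1/5.

Hugo 1/15; Ines 1/5; Joaquin 1/15; Mateo 1/5; Octavio 1/5; Pilar 1/10; Ramiro 1/20; Soledad 1/15; Ximena 1/20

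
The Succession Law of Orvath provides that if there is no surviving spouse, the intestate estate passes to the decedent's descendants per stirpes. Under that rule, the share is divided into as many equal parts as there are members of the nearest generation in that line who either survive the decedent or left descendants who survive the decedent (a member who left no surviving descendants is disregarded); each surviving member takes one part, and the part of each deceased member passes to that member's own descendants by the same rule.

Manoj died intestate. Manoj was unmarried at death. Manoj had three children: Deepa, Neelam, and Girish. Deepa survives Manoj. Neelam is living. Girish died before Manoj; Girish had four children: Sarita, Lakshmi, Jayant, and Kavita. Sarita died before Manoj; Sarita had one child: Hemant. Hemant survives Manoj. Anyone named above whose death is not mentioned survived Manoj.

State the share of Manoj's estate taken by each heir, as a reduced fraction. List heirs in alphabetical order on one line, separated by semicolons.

There is no surviving spouse, so the entire estate passes to Manoj's descendants per stirpes.
The estate is divided into 3 equal shares of 1/3 among Deepa, Neelam, Girish.
Deepa is living and takes 1/3.
Neelam is living and takes 1/3.
Girish predeceased; the 1/3 allotted to Girish's branch passes to Girish's issue by representation.
The 1/3 is divided into 4 equal shares of 1/12 among Sarita, Lakshmi, Jayant, Kavita.
Sarita predeceased; the 1/12 allotted to Sarita's branch passes to Sarita's issue by representation.
Hemant is the sole taker at this level and receives the full 1/12.
Lakshmi is living and takes 1/12.
Jayant is living and takes 1/12.
Kavita is living and takes 1/12.

Deepa 1/3; Hemant 1/12; Jayant 1/12; Kavita 1/12; Lakshmi 1/12; Neelam 1/3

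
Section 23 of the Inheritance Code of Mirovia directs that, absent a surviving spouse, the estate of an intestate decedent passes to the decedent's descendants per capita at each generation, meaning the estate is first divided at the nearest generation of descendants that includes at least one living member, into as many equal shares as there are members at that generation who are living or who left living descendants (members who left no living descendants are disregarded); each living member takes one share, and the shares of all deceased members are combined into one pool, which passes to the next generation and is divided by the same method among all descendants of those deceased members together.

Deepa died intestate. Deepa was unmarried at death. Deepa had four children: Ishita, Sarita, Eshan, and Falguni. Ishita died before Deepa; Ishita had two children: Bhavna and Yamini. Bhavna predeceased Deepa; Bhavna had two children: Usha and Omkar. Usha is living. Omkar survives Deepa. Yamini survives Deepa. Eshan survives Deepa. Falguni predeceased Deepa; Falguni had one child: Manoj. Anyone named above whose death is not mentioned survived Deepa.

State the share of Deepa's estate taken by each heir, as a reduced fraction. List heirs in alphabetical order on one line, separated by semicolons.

There is no surviving spouse, so the entire estate passes to Deepa's descendants per capita at each generation.
At generation 1 (Ishita, Sarita, Eshan, Falguni) there are 4 shares of (1)/4 = 1/4 each.
Living: Sarita and Eshan — each takes 1/4.
Deceased: Ishita and Falguni. Their combined 1/2 is pooled and carried to generation 2.
At generation 2 (Bhavna, Yamini, Manoj) there are 3 shares of (1/2)/3 = 1/6 each.
Living: Yamini and Manoj — each takes 1/6.
Deceased: Bhavna. That 1/6 share is carried to generation 3.
At generation 3 (Usha, Omkar) there are 2 shares of (1/6)/2 = 1/12 each.
Living: Usha and Omkar — each takes 1/12.

Eshan 1/4; Manoj 1/6; Omkar 1/12; Sarita 1/4; Usha 1/12; Yamini 1/6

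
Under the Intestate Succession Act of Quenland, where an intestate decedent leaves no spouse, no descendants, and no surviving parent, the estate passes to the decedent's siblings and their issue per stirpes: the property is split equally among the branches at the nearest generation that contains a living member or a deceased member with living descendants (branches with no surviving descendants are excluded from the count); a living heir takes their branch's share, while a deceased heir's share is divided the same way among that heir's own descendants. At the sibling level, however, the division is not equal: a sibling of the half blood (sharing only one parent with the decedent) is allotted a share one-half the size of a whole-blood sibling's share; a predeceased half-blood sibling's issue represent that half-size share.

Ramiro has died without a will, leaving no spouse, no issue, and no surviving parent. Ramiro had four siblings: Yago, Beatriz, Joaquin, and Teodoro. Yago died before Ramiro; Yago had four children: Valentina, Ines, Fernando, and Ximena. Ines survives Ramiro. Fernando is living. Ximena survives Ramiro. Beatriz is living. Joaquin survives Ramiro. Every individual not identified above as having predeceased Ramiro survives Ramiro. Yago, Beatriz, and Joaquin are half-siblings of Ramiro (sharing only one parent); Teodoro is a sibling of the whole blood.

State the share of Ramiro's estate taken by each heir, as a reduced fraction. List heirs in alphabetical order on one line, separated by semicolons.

No spouse, descendants, or parent survives, so the estate passes to Ramiro's siblings per stirpes.
Half-blood siblings count for one-half the weight of whole-blood siblings at the initial division.
Dividing 1 in proportion to weights (total weight 5/2): Yago (weight 1/2) → 1/5; Beatriz (weight 1/2) → 1/5; Joaquin (weight 1/2) → 1/5; Teodoro (weight 1) → 2/5.
Yago predeceased; the 1/5 allotted to Yago's branch passes to Yago's issue by representation.
The 1/5 is divided into 4 equal shares of 1/20 among Valentina, Ines, Fernando, Ximena.
Valentina is living and takes 1/20.
Ines is living and takes 1/20.
Fernando is living and takes 1/20.
Ximena is living and takes 1/20.
Beatriz is living and takes 1/5.
Joaquin is living and takes 1/5.
Teodoro is living and takes 2/5.

Beatriz 1/5; Fernando 1/20; Ines 1/20; Joaquin 1/5; Teodoro 2/5; Valentina 1/20; Ximena 1/20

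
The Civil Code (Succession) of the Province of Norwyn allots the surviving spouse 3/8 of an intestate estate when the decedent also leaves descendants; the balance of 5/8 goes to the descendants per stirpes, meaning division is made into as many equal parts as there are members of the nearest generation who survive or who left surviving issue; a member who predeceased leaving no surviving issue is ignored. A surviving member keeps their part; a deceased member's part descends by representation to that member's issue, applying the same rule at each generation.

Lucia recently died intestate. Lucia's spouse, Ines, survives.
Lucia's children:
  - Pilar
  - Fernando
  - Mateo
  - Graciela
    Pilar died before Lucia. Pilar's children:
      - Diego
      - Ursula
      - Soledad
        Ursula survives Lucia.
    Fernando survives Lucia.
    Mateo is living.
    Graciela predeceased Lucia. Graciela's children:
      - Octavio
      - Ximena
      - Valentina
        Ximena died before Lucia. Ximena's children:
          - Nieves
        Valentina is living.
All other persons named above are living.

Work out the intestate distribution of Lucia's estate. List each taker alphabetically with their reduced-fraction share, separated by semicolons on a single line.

Diego 5/96; Fernando 5/32; Ines 3/8; Mateo 5/32; Nieves 5/96; Octavio 5/96; Soledad 5/96; Ursula 5/96; Valentina 5/96

Ines, as surviving spouse, takes 3/8.
The remaining 5/8 passes to Lucia's descendants per stirpes.
The 5/8 is divided into 4 equal shares of 5/32 among Pilar, Fernando, Mateo, Graciela.
Pilar predeceased; the 5/32 allotted to Pilar's branch passes to Pilar's issue by representation.
The 5/32 is divided into 3 equal shares of 5/96 among Diego, Ursula, Soledad.
Diego is living and takes 5/96.
Ursula is living and takes 5/96.
Soledad is living and takes 5/96.
Fernando is living and takes 5/32.
Mateo is living and takes 5/32.
Graciela predeceased; the 5/32 allotted to Graciela's branch passes to Graciela's issue by representation.
The 5/32 is divided into 3 equal shares of 5/96 among Octavio, Ximena, Valentina.
Octavio is living and takes 5/96.
Ximena predeceased; the 5/96 allotted to Ximena's branch passes to Ximena's issue by representation.
Nieves is the sole taker at this level and receives the full 5/96.
Valentina is living and takes 5/96.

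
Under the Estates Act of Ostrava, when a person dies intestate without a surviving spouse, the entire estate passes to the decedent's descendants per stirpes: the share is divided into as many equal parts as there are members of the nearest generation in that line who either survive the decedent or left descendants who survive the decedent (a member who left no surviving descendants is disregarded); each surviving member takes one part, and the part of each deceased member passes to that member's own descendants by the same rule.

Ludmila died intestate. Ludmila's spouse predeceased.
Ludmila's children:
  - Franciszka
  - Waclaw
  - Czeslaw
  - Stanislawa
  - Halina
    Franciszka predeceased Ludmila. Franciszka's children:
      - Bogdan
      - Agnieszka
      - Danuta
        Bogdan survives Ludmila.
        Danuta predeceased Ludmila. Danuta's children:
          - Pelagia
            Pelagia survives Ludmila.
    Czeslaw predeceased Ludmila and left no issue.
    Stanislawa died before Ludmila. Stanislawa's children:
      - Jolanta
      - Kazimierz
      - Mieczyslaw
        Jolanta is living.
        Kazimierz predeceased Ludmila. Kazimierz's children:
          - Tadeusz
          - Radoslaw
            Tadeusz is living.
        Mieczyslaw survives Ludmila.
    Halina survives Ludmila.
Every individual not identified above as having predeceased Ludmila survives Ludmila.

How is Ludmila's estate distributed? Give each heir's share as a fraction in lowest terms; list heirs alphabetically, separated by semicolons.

Agnieszka 1/12; Bogdan 1/12; Halina 1/4; Jolanta 1/12; Mieczyslaw 1/12; Pelagia 1/12; Radoslaw 1/24; Tadeusz 1/24; Waclaw 1/4

There is no surviving spouse, so the entire estate passes to Ludmila's descendants per stirpes.
Czeslaw left no surviving issue, so that branch lapses and is disregarded.
The estate is divided into 4 equal shares of 1/4 among Franciszka, Waclaw, Stanislawa, Halina.
Franciszka predeceased; the 1/4 allotted to Franciszka's branch passes to Franciszka's issue by representation.
The 1/4 is divided into 3 equal shares of 1/12 among Bogdan, Agnieszka, Danuta.
Bogdan is living and takes 1/12.
Agnieszka is living and takes 1/12.
Danuta predeceased; the 1/12 allotted to Danuta's branch passes to Danuta's issue by representation.
Pelagia is the sole taker at this level and receives the full 1/12.
Waclaw is living and takes 1/4.
Stanislawa predeceased; the 1/4 allotted to Stanislawa's branch passes to Stanislawa's issue by representation.
The 1/4 is divided into 3 equal shares of 1/12 among Jolanta, Kazimierz, Mieczyslaw.
Jolanta is living and takes 1/12.
Kazimierz predeceased; the 1/12 allotted to Kazimierz's branch passes to Kazimierz's issue by representation.
The 1/12 is divided into 2 equal shares of 1/24 among Tadeusz, Radoslaw.
Tadeusz is living and takes 1/24.
Radoslaw is living and takes 1/24.
Mieczyslaw is living and takes 1/12.
Halina is living and takes 1/4.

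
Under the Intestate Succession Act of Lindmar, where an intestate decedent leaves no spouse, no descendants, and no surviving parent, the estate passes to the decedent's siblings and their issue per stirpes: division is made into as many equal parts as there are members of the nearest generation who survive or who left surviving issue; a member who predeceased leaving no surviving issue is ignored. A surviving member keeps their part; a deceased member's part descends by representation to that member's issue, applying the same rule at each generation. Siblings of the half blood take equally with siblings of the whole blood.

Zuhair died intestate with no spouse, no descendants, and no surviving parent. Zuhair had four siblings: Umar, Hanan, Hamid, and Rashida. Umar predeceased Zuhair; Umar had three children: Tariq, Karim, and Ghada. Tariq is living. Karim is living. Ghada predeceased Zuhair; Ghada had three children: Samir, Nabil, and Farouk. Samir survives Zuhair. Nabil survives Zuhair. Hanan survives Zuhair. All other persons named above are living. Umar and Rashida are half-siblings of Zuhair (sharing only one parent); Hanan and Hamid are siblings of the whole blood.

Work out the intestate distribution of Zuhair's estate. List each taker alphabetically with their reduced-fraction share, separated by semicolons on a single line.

Farouk 1/36; Hamid 1/4; Hanan 1/4; Karim 1/12; Nabil 1/36; Rashida 1/4; Samir 1/36; Tariq 1/12

No spouse, descendants, or parent survives, so the estate passes to Zuhair's siblings per stirpes.
Half-blood and whole-blood siblings take equally under the stated rule.
The estate is divided into 4 equal shares of 1/4 among Umar, Hanan, Hamid, Rashida.
Umar predeceased; the 1/4 allotted to Umar's branch passes to Umar's issue by representation.
The 1/4 is divided into 3 equal shares of 1/12 among Tariq, Karim, Ghada.
Tariq is living and takes 1/12.
Karim is living and takes 1/12.
Ghada predeceased; the 1/12 allotted to Ghada's branch passes to Ghada's issue by representation.
The 1/12 is divided into 3 equal shares of 1/36 among Samir, Nabil, Farouk.
Samir is living and takes 1/36.
Nabil is living and takes 1/36.
Farouk is living and takes 1/36.
Hanan is living and takes 1/4.
Hamid is living and takes 1/4.
Rashida is living and takes 1/4.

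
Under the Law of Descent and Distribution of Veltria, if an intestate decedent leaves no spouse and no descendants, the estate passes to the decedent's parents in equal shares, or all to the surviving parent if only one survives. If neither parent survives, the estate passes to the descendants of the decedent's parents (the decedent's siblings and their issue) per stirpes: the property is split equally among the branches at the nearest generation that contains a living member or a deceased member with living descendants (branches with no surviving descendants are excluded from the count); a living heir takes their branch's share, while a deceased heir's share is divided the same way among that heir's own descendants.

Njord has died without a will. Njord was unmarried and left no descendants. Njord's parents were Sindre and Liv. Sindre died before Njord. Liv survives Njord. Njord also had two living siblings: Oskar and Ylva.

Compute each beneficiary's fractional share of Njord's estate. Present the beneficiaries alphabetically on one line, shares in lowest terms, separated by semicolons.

Liv 1

Only one parent, Liv, survives, so Liv takes the entire estate. The siblings take nothing because a surviving parent has priority.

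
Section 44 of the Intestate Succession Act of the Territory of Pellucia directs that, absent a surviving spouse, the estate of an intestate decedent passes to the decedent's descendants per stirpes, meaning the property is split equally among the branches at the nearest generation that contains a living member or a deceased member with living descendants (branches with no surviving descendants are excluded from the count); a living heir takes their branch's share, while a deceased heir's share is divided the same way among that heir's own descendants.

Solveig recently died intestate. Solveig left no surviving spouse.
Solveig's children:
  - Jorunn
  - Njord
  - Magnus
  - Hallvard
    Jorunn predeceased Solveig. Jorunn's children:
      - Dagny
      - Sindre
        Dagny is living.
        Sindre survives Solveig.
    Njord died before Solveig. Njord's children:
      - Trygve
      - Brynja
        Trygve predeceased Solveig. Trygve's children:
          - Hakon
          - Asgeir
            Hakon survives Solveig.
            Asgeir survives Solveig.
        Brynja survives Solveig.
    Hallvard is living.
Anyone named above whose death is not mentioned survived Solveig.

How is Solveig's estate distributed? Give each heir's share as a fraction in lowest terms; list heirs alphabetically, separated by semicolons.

There is no surviving spouse, so the entire estate passes to Solveig's descendants per stirpes.
The estate is divided into 4 equal shares of 1/4 among Jorunn, Njord, Magnus, Hallvard.
Jorunn predeceased; the 1/4 allotted to Jorunn's branch passes to Jorunn's issue by representation.
The 1/4 is divided into 2 equal shares of 1/8 among Dagny, Sindre.
Dagny is living and takes 1/8.
Sindre is living and takes 1/8.
Njord predeceased; the 1/4 allotted to Njord's branch passes to Njord's issue by representation.
The 1/4 is divided into 2 equal shares of 1/8 among Trygve, Brynja.
Trygve predeceased; the 1/8 allotted to Trygve's branch passes to Trygve's issue by representation.
The 1/8 is divided into 2 equal shares of 1/16 among Hakon, Asgeir.
Hakon is living and takes 1/16.
Asgeir is living and takes 1/16.
Brynja is living and takes 1/8.
Magnus is living and takes 1/4.
Hallvard is living and takes 1/4.

Asgeir 1/16; Brynja 1/8; Dagny 1/8; Hakon 1/16; Hallvard 1/4; Magnus 1/4; Sindre 1/8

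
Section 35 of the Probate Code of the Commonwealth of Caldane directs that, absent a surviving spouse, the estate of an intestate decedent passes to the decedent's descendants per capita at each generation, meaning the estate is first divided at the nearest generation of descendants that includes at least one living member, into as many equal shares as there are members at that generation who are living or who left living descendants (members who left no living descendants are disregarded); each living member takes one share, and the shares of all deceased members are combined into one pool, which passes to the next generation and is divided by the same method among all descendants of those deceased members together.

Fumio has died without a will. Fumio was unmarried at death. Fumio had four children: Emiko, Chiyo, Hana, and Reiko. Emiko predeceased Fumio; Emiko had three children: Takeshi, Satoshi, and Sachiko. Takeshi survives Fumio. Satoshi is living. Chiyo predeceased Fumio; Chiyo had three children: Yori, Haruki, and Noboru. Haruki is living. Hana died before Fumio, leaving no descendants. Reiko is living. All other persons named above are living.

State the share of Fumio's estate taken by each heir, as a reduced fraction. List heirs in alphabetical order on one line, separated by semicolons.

There is no surviving spouse, so the entire estate passes to Fumio's descendants per capita at each generation.
At generation 1 (Emiko, Chiyo, Reiko) there are 3 shares of (1)/3 = 1/3 each.
Living: Reiko — each takes 1/3.
Deceased: Emiko and Chiyo. Their combined 2/3 is pooled and carried to generation 2.
At generation 2 (Takeshi, Satoshi, Sachiko, Yori, Haruki, Noboru) there are 6 shares of (2/3)/6 = 1/9 each.
Living: Takeshi, Satoshi, Sachiko, Yori, Haruki, and Noboru — each takes 1/9.

Haruki 1/9; Noboru 1/9; Reiko 1/3; Sachiko 1/9; Satoshi 1/9; Takeshi 1/9; Yori 1/9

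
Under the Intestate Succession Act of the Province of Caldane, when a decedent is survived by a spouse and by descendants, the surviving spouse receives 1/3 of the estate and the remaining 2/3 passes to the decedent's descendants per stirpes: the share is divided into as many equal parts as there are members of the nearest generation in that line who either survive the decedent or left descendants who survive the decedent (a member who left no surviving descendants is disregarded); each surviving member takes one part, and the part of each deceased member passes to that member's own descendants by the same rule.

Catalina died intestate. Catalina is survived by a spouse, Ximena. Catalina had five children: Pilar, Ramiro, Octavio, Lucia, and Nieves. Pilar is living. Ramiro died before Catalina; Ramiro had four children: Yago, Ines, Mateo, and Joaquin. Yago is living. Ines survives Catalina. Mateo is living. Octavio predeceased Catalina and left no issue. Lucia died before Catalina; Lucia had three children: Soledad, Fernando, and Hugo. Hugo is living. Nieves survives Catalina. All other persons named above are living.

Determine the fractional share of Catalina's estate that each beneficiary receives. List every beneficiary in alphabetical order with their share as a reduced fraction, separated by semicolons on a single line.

Ximena, as surviving spouse, takes 1/3.
The remaining 2/3 passes to Catalina's descendants per stirpes.
Octavio left no surviving issue, so that branch lapses and is disregarded.
The 2/3 is divided into 4 equal shares of 1/6 among Pilar, Ramiro, Lucia, Nieves.
Pilar is living and takes 1/6.
Ramiro predeceased; the 1/6 allotted to Ramiro's branch passes to Ramiro's issue by representation.
The 1/6 is divided into 4 equal shares of 1/24 among Yago, Ines, Mateo, Joaquin.
Yago is living and takes 1/24.
Ines is living and takes 1/24.
Mateo is living and takes 1/24.
Joaquin is living and takes 1/24.
Lucia predeceased; the 1/6 allotted to Lucia's branch passes to Lucia's issue by representation.
The 1/6 is divided into 3 equal shares of 1/18 among Soledad, Fernando, Hugo.
Soledad is living and takes 1/18.
Fernando is living and takes 1/18.
Hugo is living and takes 1/18.
Nieves is living and takes 1/6.

Fernando 1/18; Hugo 1/18; Ines 1/24; Joaquin 1/24; Mateo 1/24; Nieves 1/6; Pilar 1/6; Soledad 1/18; Ximena 1/3; Yago 1/24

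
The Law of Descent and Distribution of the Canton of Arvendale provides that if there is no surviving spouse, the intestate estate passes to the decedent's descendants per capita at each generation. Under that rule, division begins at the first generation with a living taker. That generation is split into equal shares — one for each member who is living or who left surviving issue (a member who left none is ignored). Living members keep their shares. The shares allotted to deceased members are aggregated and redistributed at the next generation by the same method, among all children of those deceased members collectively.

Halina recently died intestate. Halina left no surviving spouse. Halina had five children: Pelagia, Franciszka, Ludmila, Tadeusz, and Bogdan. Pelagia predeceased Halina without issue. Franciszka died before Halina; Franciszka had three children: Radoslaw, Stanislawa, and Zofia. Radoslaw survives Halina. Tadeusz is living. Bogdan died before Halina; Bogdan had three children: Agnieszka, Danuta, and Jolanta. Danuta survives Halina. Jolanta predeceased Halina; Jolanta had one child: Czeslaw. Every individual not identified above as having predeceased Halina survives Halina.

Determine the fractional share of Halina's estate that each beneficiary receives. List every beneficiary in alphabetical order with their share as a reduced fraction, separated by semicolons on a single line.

There is no surviving spouse, so the entire estate passes to Halina's descendants per capita at each generation.
At generation 1 (Franciszka, Ludmila, Tadeusz, Bogdan) there are 4 shares of (1)/4 = 1/4 each.
Living: Ludmila and Tadeusz — each takes 1/4.
Deceased: Franciszka and Bogdan. Their combined 1/2 is pooled and carried to generation 2.
At generation 2 (Radoslaw, Stanislawa, Zofia, Agnieszka, Danuta, Jolanta) there are 6 shares of (1/2)/6 = 1/12 each.
Living: Radoslaw, Stanislawa, Zofia, Agnieszka, and Danuta — each takes 1/12.
Deceased: Jolanta. That 1/12 share is carried to generation 3.
At generation 3 (Czeslaw) there are 1 shares of (1/12)/1 = 1/12 each.
Living: Czeslaw — each takes 1/12.

Agnieszka 1/12; Czeslaw 1/12; Danuta 1/12; Ludmila 1/4; Radoslaw 1/12; Stanislawa 1/12; Tadeusz 1/4; Zofia 1/12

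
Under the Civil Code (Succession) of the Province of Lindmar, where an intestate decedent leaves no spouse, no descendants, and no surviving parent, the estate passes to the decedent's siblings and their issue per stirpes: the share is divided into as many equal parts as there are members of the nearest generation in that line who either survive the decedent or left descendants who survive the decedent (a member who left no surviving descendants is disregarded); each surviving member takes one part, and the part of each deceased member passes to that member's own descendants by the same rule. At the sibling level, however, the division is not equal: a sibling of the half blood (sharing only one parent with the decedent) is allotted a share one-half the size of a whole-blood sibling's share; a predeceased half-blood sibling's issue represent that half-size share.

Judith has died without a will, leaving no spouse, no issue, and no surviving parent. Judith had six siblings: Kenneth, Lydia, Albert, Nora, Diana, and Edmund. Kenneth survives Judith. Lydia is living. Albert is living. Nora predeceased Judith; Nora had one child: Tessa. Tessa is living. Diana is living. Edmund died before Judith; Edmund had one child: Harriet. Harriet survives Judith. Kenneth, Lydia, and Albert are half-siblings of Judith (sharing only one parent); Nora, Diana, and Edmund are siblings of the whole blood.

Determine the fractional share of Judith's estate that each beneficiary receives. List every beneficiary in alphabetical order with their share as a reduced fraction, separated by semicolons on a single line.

No spouse, descendants, or parent survives, so the estate passes to Judith's siblings per stirpes.
Half-blood siblings count for one-half the weight of whole-blood siblings at the initial division.
Dividing 1 in proportion to weights (total weight 9/2): Kenneth (weight 1/2) → 1/9; Lydia (weight 1/2) → 1/9; Albert (weight 1/2) → 1/9; Nora (weight 1) → 2/9; Diana (weight 1) → 2/9; Edmund (weight 1) → 2/9.
Kenneth is living and takes 1/9.
Lydia is living and takes 1/9.
Albert is living and takes 1/9.
Nora predeceased; the 2/9 allotted to Nora's branch passes to Nora's issue by representation.
Tessa is the sole taker at this level and receives the full 2/9.
Diana is living and takes 2/9.
Edmund predeceased; the 2/9 allotted to Edmund's branch passes to Edmund's issue by representation.
Harriet is the sole taker at this level and receives the full 2/9.

Albert 1/9; Diana 2/9; Harriet 2/9; Kenneth 1/9; Lydia 1/9; Tessa 2/9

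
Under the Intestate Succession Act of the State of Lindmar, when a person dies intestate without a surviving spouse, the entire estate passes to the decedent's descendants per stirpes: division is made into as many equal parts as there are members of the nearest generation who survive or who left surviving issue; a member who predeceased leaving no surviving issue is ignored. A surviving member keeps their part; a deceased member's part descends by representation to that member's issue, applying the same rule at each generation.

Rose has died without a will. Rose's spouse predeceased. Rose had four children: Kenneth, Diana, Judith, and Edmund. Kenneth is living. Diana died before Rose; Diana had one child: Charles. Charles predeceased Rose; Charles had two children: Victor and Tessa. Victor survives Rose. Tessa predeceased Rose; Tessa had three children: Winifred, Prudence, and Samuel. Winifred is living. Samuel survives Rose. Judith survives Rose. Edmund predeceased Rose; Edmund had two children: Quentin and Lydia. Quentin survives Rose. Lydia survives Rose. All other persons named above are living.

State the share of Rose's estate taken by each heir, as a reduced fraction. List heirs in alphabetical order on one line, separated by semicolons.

There is no surviving spouse, so the entire estate passes to Rose's descendants per stirpes.
The estate is divided into 4 equal shares of 1/4 among Kenneth, Diana, Judith, Edmund.
Kenneth is living and takes 1/4.
Diana predeceased; the 1/4 allotted to Diana's branch passes to Diana's issue by representation.
Charles's line is the sole branch at this level, so the full 1/4 passes to Charles's issue by representation.
The 1/4 is divided into 2 equal shares of 1/8 among Victor, Tessa.
Victor is living and takes 1/8.
Tessa predeceased; the 1/8 allotted to Tessa's branch passes to Tessa's issue by representation.
The 1/8 is divided into 3 equal shares of 1/24 among Winifred, Prudence, Samuel.
Winifred is living and takes 1/24.
Prudence is living and takes 1/24.
Samuel is living and takes 1/24.
Judith is living and takes 1/4.
Edmund predeceased; the 1/4 allotted to Edmund's branch passes to Edmund's issue by representation.
The 1/4 is divided into 2 equal shares of 1/8 among Quentin, Lydia.
Quentin is living and takes 1/8.
Lydia is living and takes 1/8.

Judith 1/4; Kenneth 1/4; Lydia 1/8; Prudence 1/24; Quentin 1/8; Samuel 1/24; Victor 1/8; Winifred 1/24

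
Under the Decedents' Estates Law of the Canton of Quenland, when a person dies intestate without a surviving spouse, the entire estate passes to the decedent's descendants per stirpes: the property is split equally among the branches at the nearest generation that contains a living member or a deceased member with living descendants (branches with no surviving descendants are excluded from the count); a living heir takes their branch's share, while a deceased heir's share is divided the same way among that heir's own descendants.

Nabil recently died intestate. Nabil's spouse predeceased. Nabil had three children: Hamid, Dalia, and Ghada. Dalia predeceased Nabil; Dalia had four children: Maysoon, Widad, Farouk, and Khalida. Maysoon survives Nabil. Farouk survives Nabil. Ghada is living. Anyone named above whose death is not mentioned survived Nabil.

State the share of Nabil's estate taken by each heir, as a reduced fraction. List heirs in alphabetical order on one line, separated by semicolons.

Farouk 1/12; Ghada 1/3; Hamid 1/3; Khalida 1/12; Maysoon 1/12; Widad 1/12

There is no surviving spouse, so the entire estate passes to Nabil's descendants per stirpes.
The estate is divided into 3 equal shares of 1/3 among Hamid, Dalia, Ghada.
Hamid is living and takes 1/3.
Dalia predeceased; the 1/3 allotted to Dalia's branch passes to Dalia's issue by representation.
The 1/3 is divided into 4 equal shares of 1/12 among Maysoon, Widad, Farouk, Khalida.
Maysoon is living and takes 1/12.
Widad is living and takes 1/12.
Farouk is living and takes 1/12.
Khalida is living and takes 1/12.
Ghada is living and takes 1/3.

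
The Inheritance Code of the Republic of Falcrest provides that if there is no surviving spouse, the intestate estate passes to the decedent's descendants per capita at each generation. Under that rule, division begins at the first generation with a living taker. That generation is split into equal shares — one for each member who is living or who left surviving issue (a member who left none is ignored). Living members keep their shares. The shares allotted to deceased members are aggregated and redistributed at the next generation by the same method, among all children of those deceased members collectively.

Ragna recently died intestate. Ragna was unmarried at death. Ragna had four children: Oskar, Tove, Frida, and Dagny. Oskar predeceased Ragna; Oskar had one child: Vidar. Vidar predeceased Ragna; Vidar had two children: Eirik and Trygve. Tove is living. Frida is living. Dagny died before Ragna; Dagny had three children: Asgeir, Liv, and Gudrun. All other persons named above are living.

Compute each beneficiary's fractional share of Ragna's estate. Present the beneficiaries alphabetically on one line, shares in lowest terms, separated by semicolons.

Asgeir 1/8; Eirik 1/16; Frida 1/4; Gudrun 1/8; Liv 1/8; Tove 1/4; Trygve 1/16

There is no surviving spouse, so the entire estate passes to Ragna's descendants per capita at each generation.
At generation 1 (Oskar, Tove, Frida, Dagny) there are 4 shares of (1)/4 = 1/4 each.
Living: Tove and Frida — each takes 1/4.
Deceased: Oskar and Dagny. Their combined 1/2 is pooled and carried to generation 2.
At generation 2 (Vidar, Asgeir, Liv, Gudrun) there are 4 shares of (1/2)/4 = 1/8 each.
Living: Asgeir, Liv, and Gudrun — each takes 1/8.
Deceased: Vidar. That 1/8 share is carried to generation 3.
At generation 3 (Eirik, Trygve) there are 2 shares of (1/8)/2 = 1/16 each.
Living: Eirik and Trygve — each takes 1/16.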